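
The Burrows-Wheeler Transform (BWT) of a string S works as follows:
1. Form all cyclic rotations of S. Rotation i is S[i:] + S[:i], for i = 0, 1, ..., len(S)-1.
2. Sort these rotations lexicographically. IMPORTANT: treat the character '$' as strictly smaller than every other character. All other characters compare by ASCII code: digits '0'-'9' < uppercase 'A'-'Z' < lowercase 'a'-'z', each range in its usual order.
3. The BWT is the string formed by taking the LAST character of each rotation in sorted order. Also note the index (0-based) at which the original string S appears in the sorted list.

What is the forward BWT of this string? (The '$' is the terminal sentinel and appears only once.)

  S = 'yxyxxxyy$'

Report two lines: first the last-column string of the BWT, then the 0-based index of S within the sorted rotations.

Answer: yyxyxyx$x
7

Derivation:
All 9 rotations (rotation i = S[i:]+S[:i]):
  rot[0] = yxyxxxyy$
  rot[1] = xyxxxyy$y
  rot[2] = yxxxyy$yx
  rot[3] = xxxyy$yxy
  rot[4] = xxyy$yxyx
  rot[5] = xyy$yxyxx
  rot[6] = yy$yxyxxx
  rot[7] = y$yxyxxxy
  rot[8] = $yxyxxxyy
Sorted (with $ < everything):
  sorted[0] = $yxyxxxyy  (last char: 'y')
  sorted[1] = xxxyy$yxy  (last char: 'y')
  sorted[2] = xxyy$yxyx  (last char: 'x')
  sorted[3] = xyxxxyy$y  (last char: 'y')
  sorted[4] = xyy$yxyxx  (last char: 'x')
  sorted[5] = y$yxyxxxy  (last char: 'y')
  sorted[6] = yxxxyy$yx  (last char: 'x')
  sorted[7] = yxyxxxyy$  (last char: '$')
  sorted[8] = yy$yxyxxx  (last char: 'x')
Last column: yyxyxyx$x
Original string S is at sorted index 7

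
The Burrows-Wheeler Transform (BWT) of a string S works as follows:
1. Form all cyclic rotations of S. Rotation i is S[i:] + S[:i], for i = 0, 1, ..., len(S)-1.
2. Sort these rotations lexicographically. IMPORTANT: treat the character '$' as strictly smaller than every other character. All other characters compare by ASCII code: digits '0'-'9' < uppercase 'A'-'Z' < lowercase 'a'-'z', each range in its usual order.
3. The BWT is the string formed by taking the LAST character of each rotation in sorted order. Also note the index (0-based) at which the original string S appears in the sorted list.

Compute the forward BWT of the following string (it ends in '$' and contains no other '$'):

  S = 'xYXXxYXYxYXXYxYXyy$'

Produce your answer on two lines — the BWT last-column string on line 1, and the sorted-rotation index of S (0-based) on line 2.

Answer: yYYYXXYxxxxXXY$XYyX
14

Derivation:
All 19 rotations (rotation i = S[i:]+S[:i]):
  rot[0] = xYXXxYXYxYXXYxYXyy$
  rot[1] = YXXxYXYxYXXYxYXyy$x
  rot[2] = XXxYXYxYXXYxYXyy$xY
  rot[3] = XxYXYxYXXYxYXyy$xYX
  rot[4] = xYXYxYXXYxYXyy$xYXX
  rot[5] = YXYxYXXYxYXyy$xYXXx
  rot[6] = XYxYXXYxYXyy$xYXXxY
  rot[7] = YxYXXYxYXyy$xYXXxYX
  rot[8] = xYXXYxYXyy$xYXXxYXY
  rot[9] = YXXYxYXyy$xYXXxYXYx
  rot[10] = XXYxYXyy$xYXXxYXYxY
  rot[11] = XYxYXyy$xYXXxYXYxYX
  rot[12] = YxYXyy$xYXXxYXYxYXX
  rot[13] = xYXyy$xYXXxYXYxYXXY
  rot[14] = YXyy$xYXXxYXYxYXXYx
  rot[15] = Xyy$xYXXxYXYxYXXYxY
  rot[16] = yy$xYXXxYXYxYXXYxYX
  rot[17] = y$xYXXxYXYxYXXYxYXy
  rot[18] = $xYXXxYXYxYXXYxYXyy
Sorted (with $ < everything):
  sorted[0] = $xYXXxYXYxYXXYxYXyy  (last char: 'y')
  sorted[1] = XXYxYXyy$xYXXxYXYxY  (last char: 'Y')
  sorted[2] = XXxYXYxYXXYxYXyy$xY  (last char: 'Y')
  sorted[3] = XYxYXXYxYXyy$xYXXxY  (last char: 'Y')
  sorted[4] = XYxYXyy$xYXXxYXYxYX  (last char: 'X')
  sorted[5] = XxYXYxYXXYxYXyy$xYX  (last char: 'X')
  sorted[6] = Xyy$xYXXxYXYxYXXYxY  (last char: 'Y')
  sorted[7] = YXXYxYXyy$xYXXxYXYx  (last char: 'x')
  sorted[8] = YXXxYXYxYXXYxYXyy$x  (last char: 'x')
  sorted[9] = YXYxYXXYxYXyy$xYXXx  (last char: 'x')
  sorted[10] = YXyy$xYXXxYXYxYXXYx  (last char: 'x')
  sorted[11] = YxYXXYxYXyy$xYXXxYX  (last char: 'X')
  sorted[12] = YxYXyy$xYXXxYXYxYXX  (last char: 'X')
  sorted[13] = xYXXYxYXyy$xYXXxYXY  (last char: 'Y')
  sorted[14] = xYXXxYXYxYXXYxYXyy$  (last char: '$')
  sorted[15] = xYXYxYXXYxYXyy$xYXX  (last char: 'X')
  sorted[16] = xYXyy$xYXXxYXYxYXXY  (last char: 'Y')
  sorted[17] = y$xYXXxYXYxYXXYxYXy  (last char: 'y')
  sorted[18] = yy$xYXXxYXYxYXXYxYX  (last char: 'X')
Last column: yYYYXXYxxxxXXY$XYyX
Original string S is at sorted index 14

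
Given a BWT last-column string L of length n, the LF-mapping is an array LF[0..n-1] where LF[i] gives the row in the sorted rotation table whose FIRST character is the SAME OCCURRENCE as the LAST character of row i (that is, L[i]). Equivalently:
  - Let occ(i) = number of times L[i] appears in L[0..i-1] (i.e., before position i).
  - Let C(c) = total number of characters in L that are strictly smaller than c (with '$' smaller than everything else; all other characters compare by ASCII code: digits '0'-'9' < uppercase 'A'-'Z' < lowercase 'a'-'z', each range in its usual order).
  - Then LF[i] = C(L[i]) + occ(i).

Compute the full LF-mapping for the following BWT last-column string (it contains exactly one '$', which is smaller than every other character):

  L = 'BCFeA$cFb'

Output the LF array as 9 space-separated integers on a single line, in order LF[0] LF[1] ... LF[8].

Answer: 2 3 4 8 1 0 7 5 6

Derivation:
Char counts: '$':1, 'A':1, 'B':1, 'C':1, 'F':2, 'b':1, 'c':1, 'e':1
C (first-col start): C('$')=0, C('A')=1, C('B')=2, C('C')=3, C('F')=4, C('b')=6, C('c')=7, C('e')=8
L[0]='B': occ=0, LF[0]=C('B')+0=2+0=2
L[1]='C': occ=0, LF[1]=C('C')+0=3+0=3
L[2]='F': occ=0, LF[2]=C('F')+0=4+0=4
L[3]='e': occ=0, LF[3]=C('e')+0=8+0=8
L[4]='A': occ=0, LF[4]=C('A')+0=1+0=1
L[5]='$': occ=0, LF[5]=C('$')+0=0+0=0
L[6]='c': occ=0, LF[6]=C('c')+0=7+0=7
L[7]='F': occ=1, LF[7]=C('F')+1=4+1=5
L[8]='b': occ=0, LF[8]=C('b')+0=6+0=6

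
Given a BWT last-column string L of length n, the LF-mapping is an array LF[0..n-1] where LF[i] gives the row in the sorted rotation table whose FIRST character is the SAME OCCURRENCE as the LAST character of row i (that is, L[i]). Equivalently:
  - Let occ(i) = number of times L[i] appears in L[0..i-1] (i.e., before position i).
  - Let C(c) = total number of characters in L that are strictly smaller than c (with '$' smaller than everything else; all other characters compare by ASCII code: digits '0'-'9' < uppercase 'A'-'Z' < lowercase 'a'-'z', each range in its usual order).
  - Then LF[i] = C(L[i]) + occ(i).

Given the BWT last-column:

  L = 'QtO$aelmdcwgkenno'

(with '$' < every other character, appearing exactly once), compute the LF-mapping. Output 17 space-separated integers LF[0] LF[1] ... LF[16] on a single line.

Answer: 2 15 1 0 3 6 10 11 5 4 16 8 9 7 12 13 14

Derivation:
Char counts: '$':1, 'O':1, 'Q':1, 'a':1, 'c':1, 'd':1, 'e':2, 'g':1, 'k':1, 'l':1, 'm':1, 'n':2, 'o':1, 't':1, 'w':1
C (first-col start): C('$')=0, C('O')=1, C('Q')=2, C('a')=3, C('c')=4, C('d')=5, C('e')=6, C('g')=8, C('k')=9, C('l')=10, C('m')=11, C('n')=12, C('o')=14, C('t')=15, C('w')=16
L[0]='Q': occ=0, LF[0]=C('Q')+0=2+0=2
L[1]='t': occ=0, LF[1]=C('t')+0=15+0=15
L[2]='O': occ=0, LF[2]=C('O')+0=1+0=1
L[3]='$': occ=0, LF[3]=C('$')+0=0+0=0
L[4]='a': occ=0, LF[4]=C('a')+0=3+0=3
L[5]='e': occ=0, LF[5]=C('e')+0=6+0=6
L[6]='l': occ=0, LF[6]=C('l')+0=10+0=10
L[7]='m': occ=0, LF[7]=C('m')+0=11+0=11
L[8]='d': occ=0, LF[8]=C('d')+0=5+0=5
L[9]='c': occ=0, LF[9]=C('c')+0=4+0=4
L[10]='w': occ=0, LF[10]=C('w')+0=16+0=16
L[11]='g': occ=0, LF[11]=C('g')+0=8+0=8
L[12]='k': occ=0, LF[12]=C('k')+0=9+0=9
L[13]='e': occ=1, LF[13]=C('e')+1=6+1=7
L[14]='n': occ=0, LF[14]=C('n')+0=12+0=12
L[15]='n': occ=1, LF[15]=C('n')+1=12+1=13
L[16]='o': occ=0, LF[16]=C('o')+0=14+0=14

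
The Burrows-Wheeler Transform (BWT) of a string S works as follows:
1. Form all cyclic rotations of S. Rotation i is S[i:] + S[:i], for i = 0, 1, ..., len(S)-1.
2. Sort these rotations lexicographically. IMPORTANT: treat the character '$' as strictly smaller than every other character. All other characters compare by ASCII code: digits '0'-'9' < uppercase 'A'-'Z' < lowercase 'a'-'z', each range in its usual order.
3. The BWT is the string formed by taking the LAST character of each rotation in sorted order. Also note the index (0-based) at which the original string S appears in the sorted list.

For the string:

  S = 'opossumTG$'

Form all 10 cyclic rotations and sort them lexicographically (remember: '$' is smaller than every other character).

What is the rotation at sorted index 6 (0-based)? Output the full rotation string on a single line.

Answer: possumTG$o

Derivation:
All 10 rotations (rotation i = S[i:]+S[:i]):
  rot[0] = opossumTG$
  rot[1] = possumTG$o
  rot[2] = ossumTG$op
  rot[3] = ssumTG$opo
  rot[4] = sumTG$opos
  rot[5] = umTG$oposs
  rot[6] = mTG$opossu
  rot[7] = TG$opossum
  rot[8] = G$opossumT
  rot[9] = $opossumTG
Sorted (with $ < everything):
  sorted[0] = $opossumTG
  sorted[1] = G$opossumT
  sorted[2] = TG$opossum
  sorted[3] = mTG$opossu
  sorted[4] = opossumTG$
  sorted[5] = ossumTG$op
  sorted[6] = possumTG$o
  sorted[7] = ssumTG$opo
  sorted[8] = sumTG$opos
  sorted[9] = umTG$oposs
sorted[6] = possumTG$o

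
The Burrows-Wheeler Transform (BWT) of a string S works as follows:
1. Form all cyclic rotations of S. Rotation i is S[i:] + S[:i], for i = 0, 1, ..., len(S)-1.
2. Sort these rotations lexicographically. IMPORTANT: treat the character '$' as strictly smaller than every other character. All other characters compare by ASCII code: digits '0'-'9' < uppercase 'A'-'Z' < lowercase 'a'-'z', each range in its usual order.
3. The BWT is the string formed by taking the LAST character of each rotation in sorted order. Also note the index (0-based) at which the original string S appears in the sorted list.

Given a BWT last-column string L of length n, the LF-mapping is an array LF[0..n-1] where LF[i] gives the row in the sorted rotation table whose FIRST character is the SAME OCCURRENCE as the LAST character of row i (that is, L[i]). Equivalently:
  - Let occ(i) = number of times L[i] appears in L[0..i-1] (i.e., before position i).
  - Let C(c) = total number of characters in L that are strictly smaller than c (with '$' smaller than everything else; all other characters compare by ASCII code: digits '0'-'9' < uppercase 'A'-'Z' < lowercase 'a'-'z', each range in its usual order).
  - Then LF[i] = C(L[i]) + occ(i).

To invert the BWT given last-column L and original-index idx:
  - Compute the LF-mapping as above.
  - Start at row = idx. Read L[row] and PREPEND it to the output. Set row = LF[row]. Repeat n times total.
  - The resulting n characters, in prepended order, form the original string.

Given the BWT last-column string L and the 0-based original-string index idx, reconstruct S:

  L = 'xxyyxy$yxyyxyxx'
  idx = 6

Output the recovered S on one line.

Answer: xyyxyxyyyxxyxx$

Derivation:
LF mapping: 1 2 8 9 3 10 0 11 4 12 13 5 14 6 7
Walk LF starting at row 6, prepending L[row]:
  step 1: row=6, L[6]='$', prepend. Next row=LF[6]=0
  step 2: row=0, L[0]='x', prepend. Next row=LF[0]=1
  step 3: row=1, L[1]='x', prepend. Next row=LF[1]=2
  step 4: row=2, L[2]='y', prepend. Next row=LF[2]=8
  step 5: row=8, L[8]='x', prepend. Next row=LF[8]=4
  step 6: row=4, L[4]='x', prepend. Next row=LF[4]=3
  step 7: row=3, L[3]='y', prepend. Next row=LF[3]=9
  step 8: row=9, L[9]='y', prepend. Next row=LF[9]=12
  step 9: row=12, L[12]='y', prepend. Next row=LF[12]=14
  step 10: row=14, L[14]='x', prepend. Next row=LF[14]=7
  step 11: row=7, L[7]='y', prepend. Next row=LF[7]=11
  step 12: row=11, L[11]='x', prepend. Next row=LF[11]=5
  step 13: row=5, L[5]='y', prepend. Next row=LF[5]=10
  step 14: row=10, L[10]='y', prepend. Next row=LF[10]=13
  step 15: row=13, L[13]='x', prepend. Next row=LF[13]=6
Reversed output: xyyxyxyyyxxyxx$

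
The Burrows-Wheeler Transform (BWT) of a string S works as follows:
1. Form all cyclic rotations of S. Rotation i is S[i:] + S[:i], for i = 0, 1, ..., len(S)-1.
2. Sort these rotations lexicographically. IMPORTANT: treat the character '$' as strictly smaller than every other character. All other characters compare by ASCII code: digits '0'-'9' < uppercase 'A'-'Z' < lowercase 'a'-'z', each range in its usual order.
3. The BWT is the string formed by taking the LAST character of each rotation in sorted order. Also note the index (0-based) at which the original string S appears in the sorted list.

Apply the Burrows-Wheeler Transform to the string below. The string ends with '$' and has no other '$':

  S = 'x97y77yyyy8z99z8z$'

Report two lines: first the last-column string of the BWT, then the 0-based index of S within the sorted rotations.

All 18 rotations (rotation i = S[i:]+S[:i]):
  rot[0] = x97y77yyyy8z99z8z$
  rot[1] = 97y77yyyy8z99z8z$x
  rot[2] = 7y77yyyy8z99z8z$x9
  rot[3] = y77yyyy8z99z8z$x97
  rot[4] = 77yyyy8z99z8z$x97y
  rot[5] = 7yyyy8z99z8z$x97y7
  rot[6] = yyyy8z99z8z$x97y77
  rot[7] = yyy8z99z8z$x97y77y
  rot[8] = yy8z99z8z$x97y77yy
  rot[9] = y8z99z8z$x97y77yyy
  rot[10] = 8z99z8z$x97y77yyyy
  rot[11] = z99z8z$x97y77yyyy8
  rot[12] = 99z8z$x97y77yyyy8z
  rot[13] = 9z8z$x97y77yyyy8z9
  rot[14] = z8z$x97y77yyyy8z99
  rot[15] = 8z$x97y77yyyy8z99z
  rot[16] = z$x97y77yyyy8z99z8
  rot[17] = $x97y77yyyy8z99z8z
Sorted (with $ < everything):
  sorted[0] = $x97y77yyyy8z99z8z  (last char: 'z')
  sorted[1] = 77yyyy8z99z8z$x97y  (last char: 'y')
  sorted[2] = 7y77yyyy8z99z8z$x9  (last char: '9')
  sorted[3] = 7yyyy8z99z8z$x97y7  (last char: '7')
  sorted[4] = 8z$x97y77yyyy8z99z  (last char: 'z')
  sorted[5] = 8z99z8z$x97y77yyyy  (last char: 'y')
  sorted[6] = 97y77yyyy8z99z8z$x  (last char: 'x')
  sorted[7] = 99z8z$x97y77yyyy8z  (last char: 'z')
  sorted[8] = 9z8z$x97y77yyyy8z9  (last char: '9')
  sorted[9] = x97y77yyyy8z99z8z$  (last char: '$')
  sorted[10] = y77yyyy8z99z8z$x97  (last char: '7')
  sorted[11] = y8z99z8z$x97y77yyy  (last char: 'y')
  sorted[12] = yy8z99z8z$x97y77yy  (last char: 'y')
  sorted[13] = yyy8z99z8z$x97y77y  (last char: 'y')
  sorted[14] = yyyy8z99z8z$x97y77  (last char: '7')
  sorted[15] = z$x97y77yyyy8z99z8  (last char: '8')
  sorted[16] = z8z$x97y77yyyy8z99  (last char: '9')
  sorted[17] = z99z8z$x97y77yyyy8  (last char: '8')
Last column: zy97zyxz9$7yyy7898
Original string S is at sorted index 9

Answer: zy97zyxz9$7yyy7898
9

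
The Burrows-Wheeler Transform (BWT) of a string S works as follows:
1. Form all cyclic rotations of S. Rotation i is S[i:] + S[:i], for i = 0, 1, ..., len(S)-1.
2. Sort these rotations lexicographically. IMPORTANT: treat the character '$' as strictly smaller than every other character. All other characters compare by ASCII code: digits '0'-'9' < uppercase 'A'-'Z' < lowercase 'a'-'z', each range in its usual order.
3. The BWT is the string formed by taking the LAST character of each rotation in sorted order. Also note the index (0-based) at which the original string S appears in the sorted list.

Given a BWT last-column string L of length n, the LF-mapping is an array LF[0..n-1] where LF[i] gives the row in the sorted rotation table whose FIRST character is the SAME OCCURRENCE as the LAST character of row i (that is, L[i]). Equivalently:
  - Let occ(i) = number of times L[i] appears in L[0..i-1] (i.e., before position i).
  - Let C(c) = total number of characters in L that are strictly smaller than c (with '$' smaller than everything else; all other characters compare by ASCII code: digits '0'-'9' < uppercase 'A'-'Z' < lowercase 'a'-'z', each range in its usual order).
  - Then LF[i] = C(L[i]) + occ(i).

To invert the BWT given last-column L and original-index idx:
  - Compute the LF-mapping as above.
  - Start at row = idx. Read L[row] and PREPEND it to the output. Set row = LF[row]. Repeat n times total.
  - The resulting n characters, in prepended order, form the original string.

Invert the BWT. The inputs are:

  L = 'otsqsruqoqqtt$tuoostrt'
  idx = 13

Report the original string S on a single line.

Answer: sttutsoqruqqrqotsotto$

Derivation:
LF mapping: 1 14 11 5 12 9 20 6 2 7 8 15 16 0 17 21 3 4 13 18 10 19
Walk LF starting at row 13, prepending L[row]:
  step 1: row=13, L[13]='$', prepend. Next row=LF[13]=0
  step 2: row=0, L[0]='o', prepend. Next row=LF[0]=1
  step 3: row=1, L[1]='t', prepend. Next row=LF[1]=14
  step 4: row=14, L[14]='t', prepend. Next row=LF[14]=17
  step 5: row=17, L[17]='o', prepend. Next row=LF[17]=4
  step 6: row=4, L[4]='s', prepend. Next row=LF[4]=12
  step 7: row=12, L[12]='t', prepend. Next row=LF[12]=16
  step 8: row=16, L[16]='o', prepend. Next row=LF[16]=3
  step 9: row=3, L[3]='q', prepend. Next row=LF[3]=5
  step 10: row=5, L[5]='r', prepend. Next row=LF[5]=9
  step 11: row=9, L[9]='q', prepend. Next row=LF[9]=7
  step 12: row=7, L[7]='q', prepend. Next row=LF[7]=6
  step 13: row=6, L[6]='u', prepend. Next row=LF[6]=20
  step 14: row=20, L[20]='r', prepend. Next row=LF[20]=10
  step 15: row=10, L[10]='q', prepend. Next row=LF[10]=8
  step 16: row=8, L[8]='o', prepend. Next row=LF[8]=2
  step 17: row=2, L[2]='s', prepend. Next row=LF[2]=11
  step 18: row=11, L[11]='t', prepend. Next row=LF[11]=15
  step 19: row=15, L[15]='u', prepend. Next row=LF[15]=21
  step 20: row=21, L[21]='t', prepend. Next row=LF[21]=19
  step 21: row=19, L[19]='t', prepend. Next row=LF[19]=18
  step 22: row=18, L[18]='s', prepend. Next row=LF[18]=13
Reversed output: sttutsoqruqqrqotsotto$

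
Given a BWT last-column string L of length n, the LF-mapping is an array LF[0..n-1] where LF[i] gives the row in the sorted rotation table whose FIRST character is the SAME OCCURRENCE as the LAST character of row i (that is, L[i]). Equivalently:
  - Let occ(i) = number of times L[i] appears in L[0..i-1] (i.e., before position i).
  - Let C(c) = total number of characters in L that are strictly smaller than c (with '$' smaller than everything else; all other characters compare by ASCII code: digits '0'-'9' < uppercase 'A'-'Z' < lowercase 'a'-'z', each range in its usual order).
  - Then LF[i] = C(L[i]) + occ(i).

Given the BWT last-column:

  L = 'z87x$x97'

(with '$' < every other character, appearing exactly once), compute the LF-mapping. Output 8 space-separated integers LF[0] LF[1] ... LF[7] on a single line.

Answer: 7 3 1 5 0 6 4 2

Derivation:
Char counts: '$':1, '7':2, '8':1, '9':1, 'x':2, 'z':1
C (first-col start): C('$')=0, C('7')=1, C('8')=3, C('9')=4, C('x')=5, C('z')=7
L[0]='z': occ=0, LF[0]=C('z')+0=7+0=7
L[1]='8': occ=0, LF[1]=C('8')+0=3+0=3
L[2]='7': occ=0, LF[2]=C('7')+0=1+0=1
L[3]='x': occ=0, LF[3]=C('x')+0=5+0=5
L[4]='$': occ=0, LF[4]=C('$')+0=0+0=0
L[5]='x': occ=1, LF[5]=C('x')+1=5+1=6
L[6]='9': occ=0, LF[6]=C('9')+0=4+0=4
L[7]='7': occ=1, LF[7]=C('7')+1=1+1=2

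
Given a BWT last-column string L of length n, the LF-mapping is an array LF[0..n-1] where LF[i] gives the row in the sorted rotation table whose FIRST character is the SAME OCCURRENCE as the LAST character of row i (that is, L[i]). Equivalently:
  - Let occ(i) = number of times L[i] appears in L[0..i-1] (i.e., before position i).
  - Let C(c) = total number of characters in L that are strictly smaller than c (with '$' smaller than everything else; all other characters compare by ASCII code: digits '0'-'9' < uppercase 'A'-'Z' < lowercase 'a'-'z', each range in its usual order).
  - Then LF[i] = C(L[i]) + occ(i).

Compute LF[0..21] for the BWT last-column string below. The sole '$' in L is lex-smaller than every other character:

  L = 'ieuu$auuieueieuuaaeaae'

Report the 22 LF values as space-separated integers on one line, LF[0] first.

Answer: 12 6 15 16 0 1 17 18 13 7 19 8 14 9 20 21 2 3 10 4 5 11

Derivation:
Char counts: '$':1, 'a':5, 'e':6, 'i':3, 'u':7
C (first-col start): C('$')=0, C('a')=1, C('e')=6, C('i')=12, C('u')=15
L[0]='i': occ=0, LF[0]=C('i')+0=12+0=12
L[1]='e': occ=0, LF[1]=C('e')+0=6+0=6
L[2]='u': occ=0, LF[2]=C('u')+0=15+0=15
L[3]='u': occ=1, LF[3]=C('u')+1=15+1=16
L[4]='$': occ=0, LF[4]=C('$')+0=0+0=0
L[5]='a': occ=0, LF[5]=C('a')+0=1+0=1
L[6]='u': occ=2, LF[6]=C('u')+2=15+2=17
L[7]='u': occ=3, LF[7]=C('u')+3=15+3=18
L[8]='i': occ=1, LF[8]=C('i')+1=12+1=13
L[9]='e': occ=1, LF[9]=C('e')+1=6+1=7
L[10]='u': occ=4, LF[10]=C('u')+4=15+4=19
L[11]='e': occ=2, LF[11]=C('e')+2=6+2=8
L[12]='i': occ=2, LF[12]=C('i')+2=12+2=14
L[13]='e': occ=3, LF[13]=C('e')+3=6+3=9
L[14]='u': occ=5, LF[14]=C('u')+5=15+5=20
L[15]='u': occ=6, LF[15]=C('u')+6=15+6=21
L[16]='a': occ=1, LF[16]=C('a')+1=1+1=2
L[17]='a': occ=2, LF[17]=C('a')+2=1+2=3
L[18]='e': occ=4, LF[18]=C('e')+4=6+4=10
L[19]='a': occ=3, LF[19]=C('a')+3=1+3=4
L[20]='a': occ=4, LF[20]=C('a')+4=1+4=5
L[21]='e': occ=5, LF[21]=C('e')+5=6+5=11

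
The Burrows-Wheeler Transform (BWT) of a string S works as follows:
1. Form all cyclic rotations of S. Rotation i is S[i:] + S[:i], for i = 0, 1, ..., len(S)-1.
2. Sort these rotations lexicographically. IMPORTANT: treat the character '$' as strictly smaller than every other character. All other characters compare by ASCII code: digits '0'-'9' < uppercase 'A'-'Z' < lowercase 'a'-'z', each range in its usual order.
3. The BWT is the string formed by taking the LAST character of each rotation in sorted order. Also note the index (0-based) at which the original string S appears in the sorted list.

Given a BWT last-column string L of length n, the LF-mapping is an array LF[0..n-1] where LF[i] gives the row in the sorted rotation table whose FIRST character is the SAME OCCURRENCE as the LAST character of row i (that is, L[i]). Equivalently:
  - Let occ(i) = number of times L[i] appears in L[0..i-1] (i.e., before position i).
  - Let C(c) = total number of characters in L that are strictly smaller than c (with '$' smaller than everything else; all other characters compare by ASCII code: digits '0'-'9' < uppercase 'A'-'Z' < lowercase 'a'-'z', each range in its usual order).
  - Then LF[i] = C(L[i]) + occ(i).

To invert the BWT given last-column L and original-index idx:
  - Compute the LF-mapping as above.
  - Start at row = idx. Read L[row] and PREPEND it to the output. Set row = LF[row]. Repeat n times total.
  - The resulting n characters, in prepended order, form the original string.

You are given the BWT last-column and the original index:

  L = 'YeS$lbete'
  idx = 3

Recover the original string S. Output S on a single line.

LF mapping: 2 4 1 0 7 3 5 8 6
Walk LF starting at row 3, prepending L[row]:
  step 1: row=3, L[3]='$', prepend. Next row=LF[3]=0
  step 2: row=0, L[0]='Y', prepend. Next row=LF[0]=2
  step 3: row=2, L[2]='S', prepend. Next row=LF[2]=1
  step 4: row=1, L[1]='e', prepend. Next row=LF[1]=4
  step 5: row=4, L[4]='l', prepend. Next row=LF[4]=7
  step 6: row=7, L[7]='t', prepend. Next row=LF[7]=8
  step 7: row=8, L[8]='e', prepend. Next row=LF[8]=6
  step 8: row=6, L[6]='e', prepend. Next row=LF[6]=5
  step 9: row=5, L[5]='b', prepend. Next row=LF[5]=3
Reversed output: beetleSY$

Answer: beetleSY$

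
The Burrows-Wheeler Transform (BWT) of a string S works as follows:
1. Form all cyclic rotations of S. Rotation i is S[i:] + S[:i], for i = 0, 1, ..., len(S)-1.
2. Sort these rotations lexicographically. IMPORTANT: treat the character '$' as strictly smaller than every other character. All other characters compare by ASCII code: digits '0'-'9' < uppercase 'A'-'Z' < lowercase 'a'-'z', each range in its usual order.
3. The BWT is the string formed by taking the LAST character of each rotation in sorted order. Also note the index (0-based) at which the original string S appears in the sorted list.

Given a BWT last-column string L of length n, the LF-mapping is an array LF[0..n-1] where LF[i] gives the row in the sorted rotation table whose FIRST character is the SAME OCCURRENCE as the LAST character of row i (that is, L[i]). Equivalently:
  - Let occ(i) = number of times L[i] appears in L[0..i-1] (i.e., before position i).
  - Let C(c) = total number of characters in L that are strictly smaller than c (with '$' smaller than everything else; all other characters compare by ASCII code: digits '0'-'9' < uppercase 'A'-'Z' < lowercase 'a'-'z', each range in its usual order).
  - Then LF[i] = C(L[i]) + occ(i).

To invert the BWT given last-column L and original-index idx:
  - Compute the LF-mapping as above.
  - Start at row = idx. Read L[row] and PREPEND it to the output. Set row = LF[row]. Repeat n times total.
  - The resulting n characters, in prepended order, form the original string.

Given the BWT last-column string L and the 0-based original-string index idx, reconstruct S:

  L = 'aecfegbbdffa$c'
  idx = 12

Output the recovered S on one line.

LF mapping: 1 8 5 10 9 13 3 4 7 11 12 2 0 6
Walk LF starting at row 12, prepending L[row]:
  step 1: row=12, L[12]='$', prepend. Next row=LF[12]=0
  step 2: row=0, L[0]='a', prepend. Next row=LF[0]=1
  step 3: row=1, L[1]='e', prepend. Next row=LF[1]=8
  step 4: row=8, L[8]='d', prepend. Next row=LF[8]=7
  step 5: row=7, L[7]='b', prepend. Next row=LF[7]=4
  step 6: row=4, L[4]='e', prepend. Next row=LF[4]=9
  step 7: row=9, L[9]='f', prepend. Next row=LF[9]=11
  step 8: row=11, L[11]='a', prepend. Next row=LF[11]=2
  step 9: row=2, L[2]='c', prepend. Next row=LF[2]=5
  step 10: row=5, L[5]='g', prepend. Next row=LF[5]=13
  step 11: row=13, L[13]='c', prepend. Next row=LF[13]=6
  step 12: row=6, L[6]='b', prepend. Next row=LF[6]=3
  step 13: row=3, L[3]='f', prepend. Next row=LF[3]=10
  step 14: row=10, L[10]='f', prepend. Next row=LF[10]=12
Reversed output: ffbcgcafebdea$

Answer: ffbcgcafebdea$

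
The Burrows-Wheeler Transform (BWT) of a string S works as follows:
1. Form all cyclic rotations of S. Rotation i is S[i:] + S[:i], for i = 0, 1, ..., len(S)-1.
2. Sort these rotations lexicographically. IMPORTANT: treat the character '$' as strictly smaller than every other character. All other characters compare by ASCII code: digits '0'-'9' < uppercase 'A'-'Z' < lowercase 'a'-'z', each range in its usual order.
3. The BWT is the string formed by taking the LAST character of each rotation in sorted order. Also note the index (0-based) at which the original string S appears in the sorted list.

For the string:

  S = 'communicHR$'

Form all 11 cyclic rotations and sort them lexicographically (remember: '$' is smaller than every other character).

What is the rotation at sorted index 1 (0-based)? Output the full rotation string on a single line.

All 11 rotations (rotation i = S[i:]+S[:i]):
  rot[0] = communicHR$
  rot[1] = ommunicHR$c
  rot[2] = mmunicHR$co
  rot[3] = municHR$com
  rot[4] = unicHR$comm
  rot[5] = nicHR$commu
  rot[6] = icHR$commun
  rot[7] = cHR$communi
  rot[8] = HR$communic
  rot[9] = R$communicH
  rot[10] = $communicHR
Sorted (with $ < everything):
  sorted[0] = $communicHR
  sorted[1] = HR$communic
  sorted[2] = R$communicH
  sorted[3] = cHR$communi
  sorted[4] = communicHR$
  sorted[5] = icHR$commun
  sorted[6] = mmunicHR$co
  sorted[7] = municHR$com
  sorted[8] = nicHR$commu
  sorted[9] = ommunicHR$c
  sorted[10] = unicHR$comm
sorted[1] = HR$communic

Answer: HR$communic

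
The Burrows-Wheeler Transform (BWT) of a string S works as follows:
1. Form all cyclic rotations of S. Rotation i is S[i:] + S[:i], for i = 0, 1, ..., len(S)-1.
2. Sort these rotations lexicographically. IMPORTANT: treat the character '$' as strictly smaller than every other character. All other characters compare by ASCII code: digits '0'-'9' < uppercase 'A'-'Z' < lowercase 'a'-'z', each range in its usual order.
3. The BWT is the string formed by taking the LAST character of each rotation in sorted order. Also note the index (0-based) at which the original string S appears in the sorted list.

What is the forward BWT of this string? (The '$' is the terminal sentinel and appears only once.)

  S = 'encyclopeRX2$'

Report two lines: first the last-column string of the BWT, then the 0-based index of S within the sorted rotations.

Answer: 2XeRynp$celoc
7

Derivation:
All 13 rotations (rotation i = S[i:]+S[:i]):
  rot[0] = encyclopeRX2$
  rot[1] = ncyclopeRX2$e
  rot[2] = cyclopeRX2$en
  rot[3] = yclopeRX2$enc
  rot[4] = clopeRX2$ency
  rot[5] = lopeRX2$encyc
  rot[6] = opeRX2$encycl
  rot[7] = peRX2$encyclo
  rot[8] = eRX2$encyclop
  rot[9] = RX2$encyclope
  rot[10] = X2$encyclopeR
  rot[11] = 2$encyclopeRX
  rot[12] = $encyclopeRX2
Sorted (with $ < everything):
  sorted[0] = $encyclopeRX2  (last char: '2')
  sorted[1] = 2$encyclopeRX  (last char: 'X')
  sorted[2] = RX2$encyclope  (last char: 'e')
  sorted[3] = X2$encyclopeR  (last char: 'R')
  sorted[4] = clopeRX2$ency  (last char: 'y')
  sorted[5] = cyclopeRX2$en  (last char: 'n')
  sorted[6] = eRX2$encyclop  (last char: 'p')
  sorted[7] = encyclopeRX2$  (last char: '$')
  sorted[8] = lopeRX2$encyc  (last char: 'c')
  sorted[9] = ncyclopeRX2$e  (last char: 'e')
  sorted[10] = opeRX2$encycl  (last char: 'l')
  sorted[11] = peRX2$encyclo  (last char: 'o')
  sorted[12] = yclopeRX2$enc  (last char: 'c')
Last column: 2XeRynp$celoc
Original string S is at sorted index 7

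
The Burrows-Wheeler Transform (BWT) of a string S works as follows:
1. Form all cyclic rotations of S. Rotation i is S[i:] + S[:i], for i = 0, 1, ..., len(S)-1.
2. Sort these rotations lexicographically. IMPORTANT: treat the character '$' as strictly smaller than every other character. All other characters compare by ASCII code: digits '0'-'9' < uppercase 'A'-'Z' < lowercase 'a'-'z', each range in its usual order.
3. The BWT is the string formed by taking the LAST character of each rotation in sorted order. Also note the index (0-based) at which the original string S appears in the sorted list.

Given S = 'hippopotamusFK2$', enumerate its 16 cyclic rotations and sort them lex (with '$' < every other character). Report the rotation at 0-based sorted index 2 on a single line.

Answer: FK2$hippopotamus

Derivation:
All 16 rotations (rotation i = S[i:]+S[:i]):
  rot[0] = hippopotamusFK2$
  rot[1] = ippopotamusFK2$h
  rot[2] = ppopotamusFK2$hi
  rot[3] = popotamusFK2$hip
  rot[4] = opotamusFK2$hipp
  rot[5] = potamusFK2$hippo
  rot[6] = otamusFK2$hippop
  rot[7] = tamusFK2$hippopo
  rot[8] = amusFK2$hippopot
  rot[9] = musFK2$hippopota
  rot[10] = usFK2$hippopotam
  rot[11] = sFK2$hippopotamu
  rot[12] = FK2$hippopotamus
  rot[13] = K2$hippopotamusF
  rot[14] = 2$hippopotamusFK
  rot[15] = $hippopotamusFK2
Sorted (with $ < everything):
  sorted[0] = $hippopotamusFK2
  sorted[1] = 2$hippopotamusFK
  sorted[2] = FK2$hippopotamus
  sorted[3] = K2$hippopotamusF
  sorted[4] = amusFK2$hippopot
  sorted[5] = hippopotamusFK2$
  sorted[6] = ippopotamusFK2$h
  sorted[7] = musFK2$hippopota
  sorted[8] = opotamusFK2$hipp
  sorted[9] = otamusFK2$hippop
  sorted[10] = popotamusFK2$hip
  sorted[11] = potamusFK2$hippo
  sorted[12] = ppopotamusFK2$hi
  sorted[13] = sFK2$hippopotamu
  sorted[14] = tamusFK2$hippopo
  sorted[15] = usFK2$hippopotam
sorted[2] = FK2$hippopotamus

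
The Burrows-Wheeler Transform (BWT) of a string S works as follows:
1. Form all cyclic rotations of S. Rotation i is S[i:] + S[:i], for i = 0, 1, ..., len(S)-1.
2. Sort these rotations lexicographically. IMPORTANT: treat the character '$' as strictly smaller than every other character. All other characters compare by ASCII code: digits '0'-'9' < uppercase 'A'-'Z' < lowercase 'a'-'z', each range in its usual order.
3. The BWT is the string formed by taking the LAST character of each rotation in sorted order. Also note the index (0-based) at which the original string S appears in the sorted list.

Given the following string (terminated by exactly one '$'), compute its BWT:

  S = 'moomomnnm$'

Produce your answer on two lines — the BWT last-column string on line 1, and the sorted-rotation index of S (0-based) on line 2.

All 10 rotations (rotation i = S[i:]+S[:i]):
  rot[0] = moomomnnm$
  rot[1] = oomomnnm$m
  rot[2] = omomnnm$mo
  rot[3] = momnnm$moo
  rot[4] = omnnm$moom
  rot[5] = mnnm$moomo
  rot[6] = nnm$moomom
  rot[7] = nm$moomomn
  rot[8] = m$moomomnn
  rot[9] = $moomomnnm
Sorted (with $ < everything):
  sorted[0] = $moomomnnm  (last char: 'm')
  sorted[1] = m$moomomnn  (last char: 'n')
  sorted[2] = mnnm$moomo  (last char: 'o')
  sorted[3] = momnnm$moo  (last char: 'o')
  sorted[4] = moomomnnm$  (last char: '$')
  sorted[5] = nm$moomomn  (last char: 'n')
  sorted[6] = nnm$moomom  (last char: 'm')
  sorted[7] = omnnm$moom  (last char: 'm')
  sorted[8] = omomnnm$mo  (last char: 'o')
  sorted[9] = oomomnnm$m  (last char: 'm')
Last column: mnoo$nmmom
Original string S is at sorted index 4

Answer: mnoo$nmmom
4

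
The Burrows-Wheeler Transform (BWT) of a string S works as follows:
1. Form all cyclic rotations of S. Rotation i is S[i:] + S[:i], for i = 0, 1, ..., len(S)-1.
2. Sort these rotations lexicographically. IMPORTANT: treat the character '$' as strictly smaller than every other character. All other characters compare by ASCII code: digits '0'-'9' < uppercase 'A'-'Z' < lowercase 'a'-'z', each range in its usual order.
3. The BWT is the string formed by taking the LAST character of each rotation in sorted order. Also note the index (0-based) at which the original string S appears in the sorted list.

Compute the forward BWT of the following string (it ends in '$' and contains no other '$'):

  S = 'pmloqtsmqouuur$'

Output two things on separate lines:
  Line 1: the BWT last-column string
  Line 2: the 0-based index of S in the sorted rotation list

All 15 rotations (rotation i = S[i:]+S[:i]):
  rot[0] = pmloqtsmqouuur$
  rot[1] = mloqtsmqouuur$p
  rot[2] = loqtsmqouuur$pm
  rot[3] = oqtsmqouuur$pml
  rot[4] = qtsmqouuur$pmlo
  rot[5] = tsmqouuur$pmloq
  rot[6] = smqouuur$pmloqt
  rot[7] = mqouuur$pmloqts
  rot[8] = qouuur$pmloqtsm
  rot[9] = ouuur$pmloqtsmq
  rot[10] = uuur$pmloqtsmqo
  rot[11] = uur$pmloqtsmqou
  rot[12] = ur$pmloqtsmqouu
  rot[13] = r$pmloqtsmqouuu
  rot[14] = $pmloqtsmqouuur
Sorted (with $ < everything):
  sorted[0] = $pmloqtsmqouuur  (last char: 'r')
  sorted[1] = loqtsmqouuur$pm  (last char: 'm')
  sorted[2] = mloqtsmqouuur$p  (last char: 'p')
  sorted[3] = mqouuur$pmloqts  (last char: 's')
  sorted[4] = oqtsmqouuur$pml  (last char: 'l')
  sorted[5] = ouuur$pmloqtsmq  (last char: 'q')
  sorted[6] = pmloqtsmqouuur$  (last char: '$')
  sorted[7] = qouuur$pmloqtsm  (last char: 'm')
  sorted[8] = qtsmqouuur$pmlo  (last char: 'o')
  sorted[9] = r$pmloqtsmqouuu  (last char: 'u')
  sorted[10] = smqouuur$pmloqt  (last char: 't')
  sorted[11] = tsmqouuur$pmloq  (last char: 'q')
  sorted[12] = ur$pmloqtsmqouu  (last char: 'u')
  sorted[13] = uur$pmloqtsmqou  (last char: 'u')
  sorted[14] = uuur$pmloqtsmqo  (last char: 'o')
Last column: rmpslq$moutquuo
Original string S is at sorted index 6

Answer: rmpslq$moutquuo
6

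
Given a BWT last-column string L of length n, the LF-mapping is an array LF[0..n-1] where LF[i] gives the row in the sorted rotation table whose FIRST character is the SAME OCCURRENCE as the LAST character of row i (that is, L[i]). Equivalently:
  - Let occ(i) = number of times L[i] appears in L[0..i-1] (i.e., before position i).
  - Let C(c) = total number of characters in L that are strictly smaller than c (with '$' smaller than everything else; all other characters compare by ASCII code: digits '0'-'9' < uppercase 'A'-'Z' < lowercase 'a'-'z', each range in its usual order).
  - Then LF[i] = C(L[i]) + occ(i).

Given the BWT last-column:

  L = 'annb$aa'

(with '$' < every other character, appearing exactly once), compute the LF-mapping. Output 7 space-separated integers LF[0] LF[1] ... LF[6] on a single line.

Char counts: '$':1, 'a':3, 'b':1, 'n':2
C (first-col start): C('$')=0, C('a')=1, C('b')=4, C('n')=5
L[0]='a': occ=0, LF[0]=C('a')+0=1+0=1
L[1]='n': occ=0, LF[1]=C('n')+0=5+0=5
L[2]='n': occ=1, LF[2]=C('n')+1=5+1=6
L[3]='b': occ=0, LF[3]=C('b')+0=4+0=4
L[4]='$': occ=0, LF[4]=C('$')+0=0+0=0
L[5]='a': occ=1, LF[5]=C('a')+1=1+1=2
L[6]='a': occ=2, LF[6]=C('a')+2=1+2=3

Answer: 1 5 6 4 0 2 3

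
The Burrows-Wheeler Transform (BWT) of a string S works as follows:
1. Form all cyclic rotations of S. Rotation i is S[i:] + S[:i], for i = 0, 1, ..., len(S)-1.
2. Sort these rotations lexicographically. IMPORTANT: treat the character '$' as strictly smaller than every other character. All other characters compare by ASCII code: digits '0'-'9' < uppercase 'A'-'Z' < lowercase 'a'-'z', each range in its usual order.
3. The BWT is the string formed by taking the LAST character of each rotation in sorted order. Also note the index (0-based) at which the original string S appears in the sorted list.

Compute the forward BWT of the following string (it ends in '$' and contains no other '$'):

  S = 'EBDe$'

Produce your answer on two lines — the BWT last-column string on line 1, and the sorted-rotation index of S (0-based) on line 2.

All 5 rotations (rotation i = S[i:]+S[:i]):
  rot[0] = EBDe$
  rot[1] = BDe$E
  rot[2] = De$EB
  rot[3] = e$EBD
  rot[4] = $EBDe
Sorted (with $ < everything):
  sorted[0] = $EBDe  (last char: 'e')
  sorted[1] = BDe$E  (last char: 'E')
  sorted[2] = De$EB  (last char: 'B')
  sorted[3] = EBDe$  (last char: '$')
  sorted[4] = e$EBD  (last char: 'D')
Last column: eEB$D
Original string S is at sorted index 3

Answer: eEB$D
3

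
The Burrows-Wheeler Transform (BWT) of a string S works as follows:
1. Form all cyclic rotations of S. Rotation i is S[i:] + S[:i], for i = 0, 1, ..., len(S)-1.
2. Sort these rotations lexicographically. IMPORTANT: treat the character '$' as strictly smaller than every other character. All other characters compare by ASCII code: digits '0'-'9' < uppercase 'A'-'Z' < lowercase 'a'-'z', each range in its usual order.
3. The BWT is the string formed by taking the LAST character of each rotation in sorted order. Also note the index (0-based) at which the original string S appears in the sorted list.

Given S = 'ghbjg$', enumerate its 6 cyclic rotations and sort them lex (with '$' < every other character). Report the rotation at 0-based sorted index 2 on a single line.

Answer: g$ghbj

Derivation:
All 6 rotations (rotation i = S[i:]+S[:i]):
  rot[0] = ghbjg$
  rot[1] = hbjg$g
  rot[2] = bjg$gh
  rot[3] = jg$ghb
  rot[4] = g$ghbj
  rot[5] = $ghbjg
Sorted (with $ < everything):
  sorted[0] = $ghbjg
  sorted[1] = bjg$gh
  sorted[2] = g$ghbj
  sorted[3] = ghbjg$
  sorted[4] = hbjg$g
  sorted[5] = jg$ghb
sorted[2] = g$ghbj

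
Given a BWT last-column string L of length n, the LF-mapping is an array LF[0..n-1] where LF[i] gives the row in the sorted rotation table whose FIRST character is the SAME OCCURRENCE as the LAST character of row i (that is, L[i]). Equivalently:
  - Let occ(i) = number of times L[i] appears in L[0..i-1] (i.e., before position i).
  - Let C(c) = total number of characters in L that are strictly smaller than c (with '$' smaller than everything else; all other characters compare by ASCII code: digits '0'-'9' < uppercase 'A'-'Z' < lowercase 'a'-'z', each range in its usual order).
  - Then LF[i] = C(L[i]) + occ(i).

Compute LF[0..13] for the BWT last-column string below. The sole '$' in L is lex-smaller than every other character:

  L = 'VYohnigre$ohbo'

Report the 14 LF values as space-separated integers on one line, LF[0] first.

Char counts: '$':1, 'V':1, 'Y':1, 'b':1, 'e':1, 'g':1, 'h':2, 'i':1, 'n':1, 'o':3, 'r':1
C (first-col start): C('$')=0, C('V')=1, C('Y')=2, C('b')=3, C('e')=4, C('g')=5, C('h')=6, C('i')=8, C('n')=9, C('o')=10, C('r')=13
L[0]='V': occ=0, LF[0]=C('V')+0=1+0=1
L[1]='Y': occ=0, LF[1]=C('Y')+0=2+0=2
L[2]='o': occ=0, LF[2]=C('o')+0=10+0=10
L[3]='h': occ=0, LF[3]=C('h')+0=6+0=6
L[4]='n': occ=0, LF[4]=C('n')+0=9+0=9
L[5]='i': occ=0, LF[5]=C('i')+0=8+0=8
L[6]='g': occ=0, LF[6]=C('g')+0=5+0=5
L[7]='r': occ=0, LF[7]=C('r')+0=13+0=13
L[8]='e': occ=0, LF[8]=C('e')+0=4+0=4
L[9]='$': occ=0, LF[9]=C('$')+0=0+0=0
L[10]='o': occ=1, LF[10]=C('o')+1=10+1=11
L[11]='h': occ=1, LF[11]=C('h')+1=6+1=7
L[12]='b': occ=0, LF[12]=C('b')+0=3+0=3
L[13]='o': occ=2, LF[13]=C('o')+2=10+2=12

Answer: 1 2 10 6 9 8 5 13 4 0 11 7 3 12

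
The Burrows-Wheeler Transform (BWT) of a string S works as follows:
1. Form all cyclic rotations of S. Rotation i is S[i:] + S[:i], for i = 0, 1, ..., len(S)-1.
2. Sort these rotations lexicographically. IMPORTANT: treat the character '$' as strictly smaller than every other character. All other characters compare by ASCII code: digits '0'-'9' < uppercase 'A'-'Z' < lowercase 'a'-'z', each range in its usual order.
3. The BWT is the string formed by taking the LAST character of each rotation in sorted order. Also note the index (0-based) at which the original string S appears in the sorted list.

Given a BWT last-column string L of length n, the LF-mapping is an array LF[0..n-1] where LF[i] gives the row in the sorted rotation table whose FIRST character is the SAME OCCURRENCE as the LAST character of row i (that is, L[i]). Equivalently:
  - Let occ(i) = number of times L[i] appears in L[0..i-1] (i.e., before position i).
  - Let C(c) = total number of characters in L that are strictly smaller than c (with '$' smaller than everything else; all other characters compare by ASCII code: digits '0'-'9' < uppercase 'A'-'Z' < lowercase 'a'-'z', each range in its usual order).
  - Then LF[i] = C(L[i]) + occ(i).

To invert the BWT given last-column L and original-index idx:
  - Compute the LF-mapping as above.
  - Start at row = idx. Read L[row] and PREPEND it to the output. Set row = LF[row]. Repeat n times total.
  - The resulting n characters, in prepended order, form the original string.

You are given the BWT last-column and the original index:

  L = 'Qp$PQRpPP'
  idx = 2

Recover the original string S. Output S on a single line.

Answer: PpPPpRQQ$

Derivation:
LF mapping: 4 7 0 1 5 6 8 2 3
Walk LF starting at row 2, prepending L[row]:
  step 1: row=2, L[2]='$', prepend. Next row=LF[2]=0
  step 2: row=0, L[0]='Q', prepend. Next row=LF[0]=4
  step 3: row=4, L[4]='Q', prepend. Next row=LF[4]=5
  step 4: row=5, L[5]='R', prepend. Next row=LF[5]=6
  step 5: row=6, L[6]='p', prepend. Next row=LF[6]=8
  step 6: row=8, L[8]='P', prepend. Next row=LF[8]=3
  step 7: row=3, L[3]='P', prepend. Next row=LF[3]=1
  step 8: row=1, L[1]='p', prepend. Next row=LF[1]=7
  step 9: row=7, L[7]='P', prepend. Next row=LF[7]=2
Reversed output: PpPPpRQQ$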